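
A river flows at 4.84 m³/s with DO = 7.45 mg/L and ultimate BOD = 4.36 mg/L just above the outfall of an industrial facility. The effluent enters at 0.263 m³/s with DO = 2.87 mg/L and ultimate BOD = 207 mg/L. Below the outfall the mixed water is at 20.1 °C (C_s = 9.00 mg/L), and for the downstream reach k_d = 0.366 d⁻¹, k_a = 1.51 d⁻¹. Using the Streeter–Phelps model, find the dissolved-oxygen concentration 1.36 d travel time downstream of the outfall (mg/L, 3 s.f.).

DO ≈ 6.50 mg/L

Mixed DO = (4.84×7.45 + 0.263×2.87)/(4.84+0.263) = 36.81/5.103 = 7.214 mg/L.
Mixed L₀ = (4.84×4.36 + 0.263×207)/(5.103) = 75.54/5.103 = 14.80 mg/L.
Initial deficit D₀ = C_s − DO₀ = 9.00 − 7.214 = 1.786 mg/L.
D(1.36) = [0.366×14.80/(1.51−0.366)](e^(−0.366×1.36) − e^(−1.51×1.36)) + 1.786 e^(−1.51×1.36)
= 4.736 × (0.6079 − 0.1283) + 1.786 × 0.1283 = 2.501 mg/L.
DO = 9.00 − 2.501 = 6.499 mg/L.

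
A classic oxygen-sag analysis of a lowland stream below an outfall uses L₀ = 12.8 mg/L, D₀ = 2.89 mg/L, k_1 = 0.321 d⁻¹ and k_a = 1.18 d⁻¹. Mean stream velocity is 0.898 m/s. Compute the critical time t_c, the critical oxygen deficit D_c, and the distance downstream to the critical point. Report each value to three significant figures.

t_c ≈ 0.437 d; D_c ≈ 3.03 mg/L; x_c ≈ 33.9 km

With k_a/k_1 = 3.676 and 1 − D₀(k_a−k_1)/(k_1 L₀) = 0.3958,
t_c = ln(3.676 × 0.3958) / (1.18 − 0.321) = ln(1.455) / 0.8590 = 0.3750/0.8590 = 0.4366 d.
L(t_c) = L₀ e^(−k_1 t_c) = 12.8 × 0.8692 = 11.13 mg/L, and at the critical point k_a D_c = k_1 L, so D_c = (0.321/1.18) × 11.13 = 3.027 mg/L.
x_c = v t_c = 0.898 m/s × 0.4366 d × 86400 s/d = 33870 m ≈ 33.9 km.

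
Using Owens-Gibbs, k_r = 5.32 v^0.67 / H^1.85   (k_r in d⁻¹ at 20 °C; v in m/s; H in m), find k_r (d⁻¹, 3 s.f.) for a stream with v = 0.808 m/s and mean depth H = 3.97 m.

k_r ≈ 0.360 d⁻¹

k_r = 5.32 × 0.808^0.67 / 3.97^1.85 = 5.32 × 0.8669 / 12.82 = 0.3598 d⁻¹.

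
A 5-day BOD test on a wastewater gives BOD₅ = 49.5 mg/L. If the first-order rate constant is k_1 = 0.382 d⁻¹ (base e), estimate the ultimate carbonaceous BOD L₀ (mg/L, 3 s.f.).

L₀ ≈ 58.1 mg/L

BOD₅ = L₀(1 − e^(−5k_1)) ⇒ L₀ = BOD₅ / (1 − e^(−5×0.382))
= 49.5 / (1 − 0.1481) = 49.5 / 0.8519 = 58.10 mg/L.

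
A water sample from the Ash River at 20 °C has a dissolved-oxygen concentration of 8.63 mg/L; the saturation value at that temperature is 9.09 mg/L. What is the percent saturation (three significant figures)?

% saturation = C/C_s × 100 = 8.63/9.09 × 100 = 94.9 %.

94.9 % saturation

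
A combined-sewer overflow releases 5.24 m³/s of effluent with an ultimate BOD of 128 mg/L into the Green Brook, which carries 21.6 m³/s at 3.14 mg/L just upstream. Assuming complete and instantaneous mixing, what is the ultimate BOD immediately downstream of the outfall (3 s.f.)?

Flow-weighted mixing: C = (Q_r C_r + Q_w C_w)/(Q_r + Q_w)
= (21.6×3.14 + 5.24×128)/(21.6 + 5.24) = 738.5/26.84 = 27.52 mg/L.

27.5 mg/L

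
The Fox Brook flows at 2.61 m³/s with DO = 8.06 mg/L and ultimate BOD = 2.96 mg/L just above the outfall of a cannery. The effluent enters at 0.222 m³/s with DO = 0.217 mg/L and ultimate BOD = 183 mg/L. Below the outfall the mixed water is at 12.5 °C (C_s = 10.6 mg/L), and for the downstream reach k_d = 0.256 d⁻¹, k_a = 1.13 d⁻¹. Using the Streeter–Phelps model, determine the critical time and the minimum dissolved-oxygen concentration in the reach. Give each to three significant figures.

Mixed DO = (2.61×8.06 + 0.222×0.217)/(2.61+0.222) = 21.08/2.832 = 7.445 mg/L.
Mixed L₀ = (2.61×2.96 + 0.222×183)/(2.832) = 48.35/2.832 = 17.07 mg/L.
Initial deficit D₀ = C_s − DO₀ = 10.6 − 7.445 = 3.155 mg/L.
t_c = (1/0.8740) ln[(1.13/0.256)(1 − 3.155×0.8740/(0.256×17.07))] = 1.144 × ln(1.629) = 0.5586 d.
D_c = (0.256/1.13) × 17.07 × e^(−0.256×0.5586) = 0.2265 × 17.07 × 0.8667 = 3.353 mg/L.
Minimum DO = 10.6 − 3.353 = 7.247 mg/L.

t_c ≈ 0.559 d; minimum DO ≈ 7.25 mg/L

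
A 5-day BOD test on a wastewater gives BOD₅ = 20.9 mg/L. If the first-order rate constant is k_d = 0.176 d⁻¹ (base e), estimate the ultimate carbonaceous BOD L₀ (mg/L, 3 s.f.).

L₀ ≈ 35.7 mg/L

BOD₅ = L₀(1 − e^(−5k_d)) ⇒ L₀ = BOD₅ / (1 − e^(−5×0.176))
= 20.9 / (1 − 0.4148) = 20.9 / 0.5852 = 35.71 mg/L.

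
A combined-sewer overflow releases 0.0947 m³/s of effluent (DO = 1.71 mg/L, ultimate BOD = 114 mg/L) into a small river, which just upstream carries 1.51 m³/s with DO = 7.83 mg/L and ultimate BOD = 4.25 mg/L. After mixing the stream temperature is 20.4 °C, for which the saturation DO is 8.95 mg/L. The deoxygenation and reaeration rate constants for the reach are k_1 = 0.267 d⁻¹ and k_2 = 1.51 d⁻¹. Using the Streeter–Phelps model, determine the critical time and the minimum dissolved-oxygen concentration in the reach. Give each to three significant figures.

t_c ≈ 0.566 d; minimum DO ≈ 7.32 mg/L

Mixed DO = (1.51×7.83 + 0.0947×1.71)/(1.51+0.0947) = 11.99/1.605 = 7.469 mg/L.
Mixed L₀ = (1.51×4.25 + 0.0947×114)/(1.605) = 17.21/1.605 = 10.73 mg/L.
Initial deficit D₀ = C_s − DO₀ = 8.95 − 7.469 = 1.481 mg/L.
t_c = (1/1.243) ln[(1.51/0.267)(1 − 1.481×1.243/(0.267×10.73))] = 0.8045 × ln(2.020) = 0.5656 d.
D_c = (0.267/1.51) × 10.73 × e^(−0.267×0.5656) = 0.1768 × 10.73 × 0.8598 = 1.631 mg/L.
Minimum DO = 8.95 − 1.631 = 7.319 mg/L.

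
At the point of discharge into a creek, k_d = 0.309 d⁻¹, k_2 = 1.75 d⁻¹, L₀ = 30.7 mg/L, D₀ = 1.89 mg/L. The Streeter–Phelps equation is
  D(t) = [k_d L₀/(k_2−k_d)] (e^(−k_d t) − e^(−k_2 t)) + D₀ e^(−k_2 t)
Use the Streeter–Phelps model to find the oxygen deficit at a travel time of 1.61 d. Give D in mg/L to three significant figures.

k_d L₀/(k_2−k_d) = 0.309×30.7/(1.75−0.309) = 9.486/1.441 = 6.583 mg/L.
e^(−k_d t) = e^(−0.309×1.610) = 0.6081; e^(−k_2 t) = e^(−1.75×1.610) = 0.05976.
D = 6.583 × (0.6081 − 0.05976) + 1.89 × 0.05976 = 3.610 + 0.1129 = 3.722 mg/L.

D ≈ 3.72 mg/L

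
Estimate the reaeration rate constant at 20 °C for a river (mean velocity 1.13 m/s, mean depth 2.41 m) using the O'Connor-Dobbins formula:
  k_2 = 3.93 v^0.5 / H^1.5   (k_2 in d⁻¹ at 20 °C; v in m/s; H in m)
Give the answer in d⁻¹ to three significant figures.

k_2 ≈ 1.12 d⁻¹

k_2 = 3.93 × 1.13^0.5 / 2.41^1.5 = 3.93 × 1.063 / 3.741 = 1.117 d⁻¹.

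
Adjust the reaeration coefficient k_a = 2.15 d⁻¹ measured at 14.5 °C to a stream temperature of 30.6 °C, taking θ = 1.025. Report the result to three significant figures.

k_a ≈ 3.20 d⁻¹

k_a(T₂) = k_a(T₁) · θ^(T₂−T₁) = 2.15 × 1.025^(30.6−14.5)
= 2.15 × 1.025^16.1 = 2.15 × 1.488 = 3.200 d⁻¹.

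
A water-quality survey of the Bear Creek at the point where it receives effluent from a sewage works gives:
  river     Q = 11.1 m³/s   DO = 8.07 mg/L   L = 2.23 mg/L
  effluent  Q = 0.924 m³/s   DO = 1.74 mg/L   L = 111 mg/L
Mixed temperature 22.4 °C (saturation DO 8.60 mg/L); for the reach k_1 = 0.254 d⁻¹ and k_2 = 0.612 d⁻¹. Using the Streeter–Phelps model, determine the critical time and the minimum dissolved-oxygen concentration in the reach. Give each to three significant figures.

t_c ≈ 2.05 d; minimum DO ≈ 5.99 mg/L

Mixed DO = (11.1×8.07 + 0.924×1.74)/(11.1+0.924) = 91.18/12.02 = 7.584 mg/L.
Mixed L₀ = (11.1×2.23 + 0.924×111)/(12.02) = 127.3/12.02 = 10.59 mg/L.
Initial deficit D₀ = C_s − DO₀ = 8.60 − 7.584 = 1.016 mg/L.
t_c = (1/0.3580) ln[(0.612/0.254)(1 − 1.016×0.3580/(0.254×10.59))] = 2.793 × ln(2.083) = 2.050 d.
D_c = (0.254/0.612) × 10.59 × e^(−0.254×2.050) = 0.4150 × 10.59 × 0.5941 = 2.611 mg/L.
Minimum DO = 8.60 − 2.611 = 5.989 mg/L.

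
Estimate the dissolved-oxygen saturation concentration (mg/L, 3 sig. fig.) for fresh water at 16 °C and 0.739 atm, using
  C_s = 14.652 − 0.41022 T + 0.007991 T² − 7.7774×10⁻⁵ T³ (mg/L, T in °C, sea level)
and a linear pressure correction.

C_s ≈ 7.25 mg/L

At sea level: C_s = 14.652 − 0.41022×16 + 0.007991×16² − 7.7774×10⁻⁵×16³ = 9.816 mg/L.
Pressure correction: C_s' = 9.816 × 0.739 = 7.254 mg/L.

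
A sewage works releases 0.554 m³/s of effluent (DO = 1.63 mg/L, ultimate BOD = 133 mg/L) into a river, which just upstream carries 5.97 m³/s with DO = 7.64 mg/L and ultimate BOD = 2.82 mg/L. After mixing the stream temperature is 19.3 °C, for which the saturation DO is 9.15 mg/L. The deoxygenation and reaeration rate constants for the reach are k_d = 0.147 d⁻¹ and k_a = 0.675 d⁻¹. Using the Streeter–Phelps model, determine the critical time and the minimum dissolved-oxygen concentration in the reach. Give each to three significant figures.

t_c ≈ 1.48 d; minimum DO ≈ 6.72 mg/L

Mixed DO = (5.97×7.64 + 0.554×1.63)/(5.97+0.554) = 46.51/6.524 = 7.130 mg/L.
Mixed L₀ = (5.97×2.82 + 0.554×133)/(6.524) = 90.52/6.524 = 13.87 mg/L.
Initial deficit D₀ = C_s − DO₀ = 9.15 − 7.130 = 2.020 mg/L.
t_c = (1/0.5280) ln[(0.675/0.147)(1 − 2.020×0.5280/(0.147×13.87))] = 1.894 × ln(2.190) = 1.485 d.
D_c = (0.147/0.675) × 13.87 × e^(−0.147×1.485) = 0.2178 × 13.87 × 0.8039 = 2.429 mg/L.
Minimum DO = 9.15 − 2.429 = 6.721 mg/L.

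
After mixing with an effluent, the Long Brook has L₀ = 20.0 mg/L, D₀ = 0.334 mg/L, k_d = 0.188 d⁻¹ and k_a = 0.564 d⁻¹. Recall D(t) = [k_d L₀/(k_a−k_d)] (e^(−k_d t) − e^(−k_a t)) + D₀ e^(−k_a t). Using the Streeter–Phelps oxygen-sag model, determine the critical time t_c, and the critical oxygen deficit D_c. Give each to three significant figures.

With k_a/k_d = 3.000 and 1 − D₀(k_a−k_d)/(k_d L₀) = 0.9666,
t_c = ln(3.000 × 0.9666) / (0.564 − 0.188) = ln(2.900) / 0.3760 = 1.065/0.3760 = 2.831 d.
L(t_c) = L₀ e^(−k_d t_c) = 20.0 × 0.5872 = 11.74 mg/L, and at the critical point k_a D_c = k_d L, so D_c = (0.188/0.564) × 11.74 = 3.915 mg/L.

t_c ≈ 2.83 d; D_c ≈ 3.91 mg/L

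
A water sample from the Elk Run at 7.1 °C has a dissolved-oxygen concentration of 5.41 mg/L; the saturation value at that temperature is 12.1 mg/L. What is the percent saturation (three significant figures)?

44.7 % saturation

% saturation = C/C_s × 100 = 5.41/12.1 × 100 = 44.7 %.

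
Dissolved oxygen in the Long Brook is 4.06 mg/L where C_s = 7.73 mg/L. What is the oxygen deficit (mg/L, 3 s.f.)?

D = C_s − C = 7.73 − 4.06 = 3.67 mg/L.

D ≈ 3.67 mg/L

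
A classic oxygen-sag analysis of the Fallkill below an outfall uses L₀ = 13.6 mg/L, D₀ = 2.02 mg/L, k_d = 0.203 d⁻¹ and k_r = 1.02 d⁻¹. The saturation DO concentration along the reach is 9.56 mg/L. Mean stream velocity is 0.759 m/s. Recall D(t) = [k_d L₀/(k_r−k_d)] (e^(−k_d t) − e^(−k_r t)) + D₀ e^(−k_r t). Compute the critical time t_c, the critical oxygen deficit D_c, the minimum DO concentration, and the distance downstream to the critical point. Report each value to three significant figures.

t_c ≈ 0.861 d; D_c ≈ 2.27 mg/L; min DO ≈ 7.29 mg/L; x_c ≈ 56.5 km

t_c = [1/(k_r−k_d)] ln[(k_r/k_d)(1 − D₀(k_r−k_d)/(k_d L₀))]
= [1/(1.02−0.203)] ln[(1.02/0.203)(1 − 2.02×0.8170/(0.203×13.6))]
= (1/0.8170) ln[5.025 × 0.4022] = 1.224 × ln(2.021) = 1.224 × 0.7036 = 0.8612 d.
D_c = (k_d/k_r) L₀ e^(−k_d t_c) = (0.203/1.02) × 13.6 × e^(−0.203×0.8612) = 0.1990 × 13.6 × 0.8396 = 2.273 mg/L.
Minimum DO = C_s − D_c = 9.56 − 2.273 = 7.287 mg/L.
x_c = v t_c = 0.759 m/s × 0.8612 d × 86400 s/d = 56480 m ≈ 56.5 km.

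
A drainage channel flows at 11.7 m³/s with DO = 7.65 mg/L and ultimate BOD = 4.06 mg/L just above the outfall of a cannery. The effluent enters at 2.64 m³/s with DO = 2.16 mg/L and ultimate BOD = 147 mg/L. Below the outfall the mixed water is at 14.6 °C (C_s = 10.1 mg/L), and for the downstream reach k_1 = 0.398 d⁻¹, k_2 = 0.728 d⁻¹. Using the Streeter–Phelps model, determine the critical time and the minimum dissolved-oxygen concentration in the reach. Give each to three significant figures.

t_c ≈ 1.53 d; minimum DO ≈ 1.06 mg/L

Mixed DO = (11.7×7.65 + 2.64×2.16)/(11.7+2.64) = 95.21/14.34 = 6.639 mg/L.
Mixed L₀ = (11.7×4.06 + 2.64×147)/(14.34) = 435.6/14.34 = 30.38 mg/L.
Initial deficit D₀ = C_s − DO₀ = 10.1 − 6.639 = 3.461 mg/L.
t_c = (1/0.3300) ln[(0.728/0.398)(1 − 3.461×0.3300/(0.398×30.38))] = 3.030 × ln(1.656) = 1.529 d.
D_c = (0.398/0.728) × 30.38 × e^(−0.398×1.529) = 0.5467 × 30.38 × 0.5441 = 9.036 mg/L.
Minimum DO = 10.1 − 9.036 = 1.064 mg/L.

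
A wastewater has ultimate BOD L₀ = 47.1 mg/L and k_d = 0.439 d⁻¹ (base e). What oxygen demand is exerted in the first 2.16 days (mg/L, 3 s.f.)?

y_t = L₀(1 − e^(−k_d t)) = 47.1 × (1 − e^(−0.439×2.16))
= 47.1 × (1 − 0.3874) = 47.1 × 0.6126 = 28.85 mg/L.

y ≈ 28.9 mg/L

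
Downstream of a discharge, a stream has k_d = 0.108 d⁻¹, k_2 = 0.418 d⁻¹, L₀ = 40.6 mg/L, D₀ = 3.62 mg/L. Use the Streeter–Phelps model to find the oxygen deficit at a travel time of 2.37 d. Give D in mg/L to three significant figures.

D ≈ 7.04 mg/L

k_d L₀/(k_2−k_d) = 0.108×40.6/(0.418−0.108) = 4.385/0.3100 = 14.14 mg/L.
e^(−k_d t) = e^(−0.108×2.370) = 0.7742; e^(−k_2 t) = e^(−0.418×2.370) = 0.3713.
D = 14.14 × (0.7742 − 0.3713) + 3.62 × 0.3713 = 5.698 + 1.344 = 7.042 mg/L.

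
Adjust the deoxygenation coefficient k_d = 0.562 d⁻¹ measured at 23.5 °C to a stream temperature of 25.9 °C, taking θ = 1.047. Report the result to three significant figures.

k_d ≈ 0.627 d⁻¹

k_d(T₂) = k_d(T₁) · θ^(T₂−T₁) = 0.562 × 1.047^(25.9−23.5)
= 0.562 × 1.047^2.40 = 0.562 × 1.117 = 0.6275 d⁻¹.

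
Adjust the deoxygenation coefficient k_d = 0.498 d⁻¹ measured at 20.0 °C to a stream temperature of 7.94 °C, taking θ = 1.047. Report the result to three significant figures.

k_d ≈ 0.286 d⁻¹

k_d(T₂) = k_d(T₁) · θ^(T₂−T₁) = 0.498 × 1.047^(7.94−20.0)
= 0.498 × 1.047^-12.1 = 0.498 × 0.5747 = 0.2862 d⁻¹.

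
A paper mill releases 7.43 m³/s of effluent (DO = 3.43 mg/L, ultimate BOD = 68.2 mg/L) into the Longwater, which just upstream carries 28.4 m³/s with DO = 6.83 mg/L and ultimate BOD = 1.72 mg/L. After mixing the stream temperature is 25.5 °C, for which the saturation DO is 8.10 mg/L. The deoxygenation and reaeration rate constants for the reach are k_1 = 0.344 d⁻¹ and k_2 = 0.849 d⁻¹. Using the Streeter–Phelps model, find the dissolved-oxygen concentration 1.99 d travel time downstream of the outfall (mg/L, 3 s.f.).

Mixed DO = (28.4×6.83 + 7.43×3.43)/(28.4+7.43) = 219.5/35.83 = 6.125 mg/L.
Mixed L₀ = (28.4×1.72 + 7.43×68.2)/(35.83) = 555.6/35.83 = 15.51 mg/L.
Initial deficit D₀ = C_s − DO₀ = 8.10 − 6.125 = 1.975 mg/L.
D(1.99) = [0.344×15.51/(0.849−0.344)](e^(−0.344×1.99) − e^(−0.849×1.99)) + 1.975 e^(−0.849×1.99)
= 10.56 × (0.5043 − 0.1846) + 1.975 × 0.1846 = 3.741 mg/L.
DO = 8.10 − 3.741 = 4.359 mg/L.

DO ≈ 4.36 mg/L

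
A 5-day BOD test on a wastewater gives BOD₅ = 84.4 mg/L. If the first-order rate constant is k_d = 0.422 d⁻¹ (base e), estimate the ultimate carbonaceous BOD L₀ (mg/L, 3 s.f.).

L₀ ≈ 96.0 mg/L

BOD₅ = L₀(1 − e^(−5k_d)) ⇒ L₀ = BOD₅ / (1 − e^(−5×0.422))
= 84.4 / (1 − 0.1212) = 84.4 / 0.8788 = 96.04 mg/L.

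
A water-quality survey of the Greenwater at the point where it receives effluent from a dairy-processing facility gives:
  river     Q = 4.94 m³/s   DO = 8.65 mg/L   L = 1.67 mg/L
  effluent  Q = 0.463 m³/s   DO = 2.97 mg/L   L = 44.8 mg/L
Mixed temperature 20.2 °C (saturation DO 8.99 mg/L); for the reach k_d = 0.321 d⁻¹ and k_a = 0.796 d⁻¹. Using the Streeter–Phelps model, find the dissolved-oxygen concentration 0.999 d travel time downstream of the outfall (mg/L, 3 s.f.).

DO ≈ 7.62 mg/L

Mixed DO = (4.94×8.65 + 0.463×2.97)/(4.94+0.463) = 44.11/5.403 = 8.163 mg/L.
Mixed L₀ = (4.94×1.67 + 0.463×44.8)/(5.403) = 28.99/5.403 = 5.366 mg/L.
Initial deficit D₀ = C_s − DO₀ = 8.99 − 8.163 = 0.8267 mg/L.
D(0.999) = [0.321×5.366/(0.796−0.321)](e^(−0.321×0.999) − e^(−0.796×0.999)) + 0.8267 e^(−0.796×0.999)
= 3.626 × (0.7257 − 0.4515) + 0.8267 × 0.4515 = 1.367 mg/L.
DO = 8.99 − 1.367 = 7.623 mg/L.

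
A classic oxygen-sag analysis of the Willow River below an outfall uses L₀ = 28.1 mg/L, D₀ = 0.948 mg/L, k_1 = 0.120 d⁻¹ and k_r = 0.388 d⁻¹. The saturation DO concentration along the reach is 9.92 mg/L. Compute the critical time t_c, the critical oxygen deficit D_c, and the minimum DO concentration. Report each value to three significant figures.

t_c ≈ 4.09 d; D_c ≈ 5.32 mg/L; min DO ≈ 4.60 mg/L

t_c = [1/(k_r−k_1)] ln[(k_r/k_1)(1 − D₀(k_r−k_1)/(k_1 L₀))]
= [1/(0.388−0.120)] ln[(0.388/0.120)(1 − 0.948×0.2680/(0.120×28.1))]
= (1/0.2680) ln[3.233 × 0.9247] = 3.731 × ln(2.990) = 3.731 × 1.095 = 4.086 d.
L(t_c) = L₀ e^(−k_1 t_c) = 28.1 × 0.6124 = 17.21 mg/L, and at the critical point k_r D_c = k_1 L, so D_c = (0.120/0.388) × 17.21 = 5.322 mg/L.
Minimum DO = C_s − D_c = 9.92 − 5.322 = 4.598 mg/L.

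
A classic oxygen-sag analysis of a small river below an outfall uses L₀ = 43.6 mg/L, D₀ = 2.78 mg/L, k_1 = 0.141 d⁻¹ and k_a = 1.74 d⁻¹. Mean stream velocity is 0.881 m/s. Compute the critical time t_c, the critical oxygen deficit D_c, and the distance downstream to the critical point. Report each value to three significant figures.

t_c ≈ 0.769 d; D_c ≈ 3.17 mg/L; x_c ≈ 58.5 km

At the critical point dD/dt = 0, so k_1 L₀ e^(−k_1 t) = k_a D. Substituting D(t) from the Streeter–Phelps equation and solving for t gives
t_c = ln[(k_a/k_1)(1 − D₀(k_a−k_1)/(k_1 L₀))] / (k_a−k_1).
Here k_a−k_1 = 1.599 d⁻¹ and 1 − D₀(k_a−k_1)/(k_1 L₀) = 1 − 2.78×1.599/(0.141×43.6) = 0.2769, so
t_c = ln(12.34 × 0.2769) / 1.599 = 1.229 / 1.599 = 0.7685 d.
L(t_c) = L₀ e^(−k_1 t_c) = 43.6 × 0.8973 = 39.12 mg/L, and at the critical point k_a D_c = k_1 L, so D_c = (0.141/1.74) × 39.12 = 3.170 mg/L.
x_c = v t_c = 0.881 m/s × 0.7685 d × 86400 s/d = 58500 m ≈ 58.5 km.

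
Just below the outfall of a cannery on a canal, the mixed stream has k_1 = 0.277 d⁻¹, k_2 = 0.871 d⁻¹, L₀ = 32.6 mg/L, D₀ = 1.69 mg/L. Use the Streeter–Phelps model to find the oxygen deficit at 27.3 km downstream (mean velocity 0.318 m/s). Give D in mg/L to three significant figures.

Travel time t = x/v = 27.3 km / (0.318 m/s) = 27300 m / 0.318 m/s = 85850 s = 0.9936 d.
k_1 L₀/(k_2−k_1) = 0.277×32.6/(0.871−0.277) = 9.030/0.5940 = 15.20 mg/L.
e^(−k_1 t) = e^(−0.277×0.9936) = 0.7594; e^(−k_2 t) = e^(−0.871×0.9936) = 0.4209.
D = 15.20 × (0.7594 − 0.4209) + 1.69 × 0.4209 = 5.146 + 0.7113 = 5.858 mg/L.

D ≈ 5.86 mg/L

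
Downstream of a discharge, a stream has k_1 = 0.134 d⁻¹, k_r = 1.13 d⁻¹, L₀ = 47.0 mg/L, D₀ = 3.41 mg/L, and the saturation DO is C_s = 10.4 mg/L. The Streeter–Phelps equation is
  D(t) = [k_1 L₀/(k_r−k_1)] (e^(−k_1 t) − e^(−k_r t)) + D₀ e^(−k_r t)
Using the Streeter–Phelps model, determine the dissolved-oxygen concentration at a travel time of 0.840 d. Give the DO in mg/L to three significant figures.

k_1 L₀/(k_r−k_1) = 0.134×47.0/(1.13−0.134) = 6.298/0.9960 = 6.323 mg/L.
e^(−k_1 t) = e^(−0.134×0.8400) = 0.8935; e^(−k_r t) = e^(−1.13×0.8400) = 0.3871.
D = 6.323 × (0.8935 − 0.3871) + 3.41 × 0.3871 = 3.203 + 1.320 = 4.523 mg/L.
DO = C_s − D = 10.4 − 4.523 = 5.877 mg/L.

DO ≈ 5.88 mg/L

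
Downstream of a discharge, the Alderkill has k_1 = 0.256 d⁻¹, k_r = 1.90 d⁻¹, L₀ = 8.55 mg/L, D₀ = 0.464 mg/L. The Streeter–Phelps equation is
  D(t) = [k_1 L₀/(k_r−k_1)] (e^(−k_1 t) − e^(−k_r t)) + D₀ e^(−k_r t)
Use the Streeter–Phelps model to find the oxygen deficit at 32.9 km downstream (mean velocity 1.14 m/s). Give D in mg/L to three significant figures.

Travel time t = x/v = 32.9 km / (1.14 m/s) = 32900 m / 1.14 m/s = 28860 s = 0.3340 d.
k_1 L₀/(k_r−k_1) = 0.256×8.55/(1.90−0.256) = 2.189/1.644 = 1.331 mg/L.
e^(−k_1 t) = e^(−0.256×0.3340) = 0.9180; e^(−k_r t) = e^(−1.90×0.3340) = 0.5301.
D = 1.331 × (0.9180 − 0.5301) + 0.464 × 0.5301 = 0.5165 + 0.2460 = 0.7624 mg/L.

D ≈ 0.762 mg/L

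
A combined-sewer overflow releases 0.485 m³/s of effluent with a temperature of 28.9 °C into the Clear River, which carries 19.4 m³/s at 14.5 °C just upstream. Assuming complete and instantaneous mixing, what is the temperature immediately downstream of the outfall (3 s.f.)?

Flow-weighted mixing: C = (Q_r C_r + Q_w C_w)/(Q_r + Q_w)
= (19.4×14.5 + 0.485×28.9)/(19.4 + 0.485) = 295.3/19.88 = 14.85 °C.

14.9 °C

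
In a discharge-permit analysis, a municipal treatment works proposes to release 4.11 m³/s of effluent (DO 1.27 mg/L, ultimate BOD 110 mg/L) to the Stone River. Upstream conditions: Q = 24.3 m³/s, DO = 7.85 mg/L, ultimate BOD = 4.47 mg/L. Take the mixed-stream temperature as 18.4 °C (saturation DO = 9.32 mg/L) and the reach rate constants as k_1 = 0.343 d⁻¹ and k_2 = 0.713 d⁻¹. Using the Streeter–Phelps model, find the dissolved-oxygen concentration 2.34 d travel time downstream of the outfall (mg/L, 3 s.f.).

DO ≈ 4.11 mg/L

Mixed DO = (24.3×7.85 + 4.11×1.27)/(24.3+4.11) = 196.0/28.41 = 6.898 mg/L.
Mixed L₀ = (24.3×4.47 + 4.11×110)/(28.41) = 560.7/28.41 = 19.74 mg/L.
Initial deficit D₀ = C_s − DO₀ = 9.32 − 6.898 = 2.422 mg/L.
D(2.34) = [0.343×19.74/(0.713−0.343)](e^(−0.343×2.34) − e^(−0.713×2.34)) + 2.422 e^(−0.713×2.34)
= 18.30 × (0.4482 − 0.1885) + 2.422 × 0.1885 = 5.207 mg/L.
DO = 9.32 − 5.207 = 4.113 mg/L.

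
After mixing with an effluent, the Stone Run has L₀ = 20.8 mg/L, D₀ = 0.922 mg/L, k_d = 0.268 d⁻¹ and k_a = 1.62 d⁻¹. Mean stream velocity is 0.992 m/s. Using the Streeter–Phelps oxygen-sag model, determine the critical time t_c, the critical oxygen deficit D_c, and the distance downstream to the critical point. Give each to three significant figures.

t_c ≈ 1.14 d; D_c ≈ 2.53 mg/L; x_c ≈ 98.0 km

t_c = [1/(k_a−k_d)] ln[(k_a/k_d)(1 − D₀(k_a−k_d)/(k_d L₀))]
= [1/(1.62−0.268)] ln[(1.62/0.268)(1 − 0.922×1.352/(0.268×20.8))]
= (1/1.352) ln[6.045 × 0.7764] = 0.7396 × ln(4.693) = 0.7396 × 1.546 = 1.144 d.
L(t_c) = L₀ e^(−k_d t_c) = 20.8 × 0.7360 = 15.31 mg/L, and at the critical point k_a D_c = k_d L, so D_c = (0.268/1.62) × 15.31 = 2.533 mg/L.
x_c = v t_c = 0.992 m/s × 1.144 d × 86400 s/d = 98010 m ≈ 98.0 km.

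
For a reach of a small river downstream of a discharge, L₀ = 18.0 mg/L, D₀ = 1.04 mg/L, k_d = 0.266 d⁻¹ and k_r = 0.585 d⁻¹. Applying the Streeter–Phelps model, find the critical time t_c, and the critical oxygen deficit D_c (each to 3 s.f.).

t_c ≈ 2.25 d; D_c ≈ 4.50 mg/L

At the critical point dD/dt = 0, so k_d L₀ e^(−k_d t) = k_r D. Substituting D(t) from the Streeter–Phelps equation and solving for t gives
t_c = ln[(k_r/k_d)(1 − D₀(k_r−k_d)/(k_d L₀))] / (k_r−k_d).
Here k_r−k_d = 0.3190 d⁻¹ and 1 − D₀(k_r−k_d)/(k_d L₀) = 1 − 1.04×0.3190/(0.266×18.0) = 0.9307, so
t_c = ln(2.199 × 0.9307) / 0.3190 = 0.7163 / 0.3190 = 2.245 d.
D_c = (k_d/k_r) L₀ e^(−k_d t_c) = (0.266/0.585) × 18.0 × e^(−0.266×2.245) = 0.4547 × 18.0 × 0.5503 = 4.504 mg/L.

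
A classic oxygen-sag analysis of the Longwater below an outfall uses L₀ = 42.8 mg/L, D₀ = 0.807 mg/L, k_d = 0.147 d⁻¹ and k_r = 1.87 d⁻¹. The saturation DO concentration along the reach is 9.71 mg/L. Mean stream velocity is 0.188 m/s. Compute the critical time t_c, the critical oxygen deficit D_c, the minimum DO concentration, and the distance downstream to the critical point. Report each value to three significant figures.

t_c = [1/(k_r−k_d)] ln[(k_r/k_d)(1 − D₀(k_r−k_d)/(k_d L₀))]
= [1/(1.87−0.147)] ln[(1.87/0.147)(1 − 0.807×1.723/(0.147×42.8))]
= (1/1.723) ln[12.72 × 0.7790] = 0.5804 × ln(9.910) = 0.5804 × 2.294 = 1.331 d.
L(t_c) = L₀ e^(−k_d t_c) = 42.8 × 0.8223 = 35.19 mg/L, and at the critical point k_r D_c = k_d L, so D_c = (0.147/1.87) × 35.19 = 2.767 mg/L.
Minimum DO = C_s − D_c = 9.71 − 2.767 = 6.943 mg/L.
x_c = v t_c = 0.188 m/s × 1.331 d × 86400 s/d = 21620 m ≈ 21.6 km.

t_c ≈ 1.33 d; D_c ≈ 2.77 mg/L; min DO ≈ 6.94 mg/L; x_c ≈ 21.6 km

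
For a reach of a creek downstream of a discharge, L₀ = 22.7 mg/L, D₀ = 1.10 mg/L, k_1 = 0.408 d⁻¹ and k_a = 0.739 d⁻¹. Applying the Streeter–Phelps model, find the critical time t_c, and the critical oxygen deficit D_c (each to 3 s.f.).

t_c ≈ 1.67 d; D_c ≈ 6.33 mg/L

At the critical point dD/dt = 0, so k_1 L₀ e^(−k_1 t) = k_a D. Substituting D(t) from the Streeter–Phelps equation and solving for t gives
t_c = ln[(k_a/k_1)(1 − D₀(k_a−k_1)/(k_1 L₀))] / (k_a−k_1).
Here k_a−k_1 = 0.3310 d⁻¹ and 1 − D₀(k_a−k_1)/(k_1 L₀) = 1 − 1.10×0.3310/(0.408×22.7) = 0.9607, so
t_c = ln(1.811 × 0.9607) / 0.3310 = 0.5539 / 0.3310 = 1.673 d.
D_c = (k_1/k_a) L₀ e^(−k_1 t_c) = (0.408/0.739) × 22.7 × e^(−0.408×1.673) = 0.5521 × 22.7 × 0.5052 = 6.332 mg/L.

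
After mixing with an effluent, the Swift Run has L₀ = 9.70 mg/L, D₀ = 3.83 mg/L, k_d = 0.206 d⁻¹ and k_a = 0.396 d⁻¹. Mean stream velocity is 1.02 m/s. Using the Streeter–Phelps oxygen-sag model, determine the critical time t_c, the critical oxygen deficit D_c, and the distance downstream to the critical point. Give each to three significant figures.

t_c ≈ 1.06 d; D_c ≈ 4.06 mg/L; x_c ≈ 93.1 km

t_c = [1/(k_a−k_d)] ln[(k_a/k_d)(1 − D₀(k_a−k_d)/(k_d L₀))]
= [1/(0.396−0.206)] ln[(0.396/0.206)(1 − 3.83×0.1900/(0.206×9.70))]
= (1/0.1900) ln[1.922 × 0.6358] = 5.263 × ln(1.222) = 5.263 × 0.2007 = 1.056 d.
L(t_c) = L₀ e^(−k_d t_c) = 9.70 × 0.8044 = 7.803 mg/L, and at the critical point k_a D_c = k_d L, so D_c = (0.206/0.396) × 7.803 = 4.059 mg/L.
x_c = v t_c = 1.02 m/s × 1.056 d × 86400 s/d = 93090 m ≈ 93.1 km.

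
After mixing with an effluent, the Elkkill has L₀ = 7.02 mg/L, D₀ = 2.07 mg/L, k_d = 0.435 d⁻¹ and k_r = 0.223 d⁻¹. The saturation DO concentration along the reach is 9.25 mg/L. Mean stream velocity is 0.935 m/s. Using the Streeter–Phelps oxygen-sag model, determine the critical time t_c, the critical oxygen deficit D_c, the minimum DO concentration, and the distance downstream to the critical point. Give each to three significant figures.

With k_r/k_d = 0.5126 and 1 − D₀(k_r−k_d)/(k_d L₀) = 1.144,
t_c = ln(0.5126 × 1.144) / (0.223 − 0.435) = ln(0.5863) / -0.2120 = -0.5339/-0.2120 = 2.518 d.
L(t_c) = L₀ e^(−k_d t_c) = 7.02 × 0.3344 = 2.347 mg/L, and at the critical point k_r D_c = k_d L, so D_c = (0.435/0.223) × 2.347 = 4.579 mg/L.
Minimum DO = C_s − D_c = 9.25 − 4.579 = 4.671 mg/L.
x_c = v t_c = 0.935 m/s × 2.518 d × 86400 s/d = 203400 m ≈ 203 km.

t_c ≈ 2.52 d; D_c ≈ 4.58 mg/L; min DO ≈ 4.67 mg/L; x_c ≈ 203 km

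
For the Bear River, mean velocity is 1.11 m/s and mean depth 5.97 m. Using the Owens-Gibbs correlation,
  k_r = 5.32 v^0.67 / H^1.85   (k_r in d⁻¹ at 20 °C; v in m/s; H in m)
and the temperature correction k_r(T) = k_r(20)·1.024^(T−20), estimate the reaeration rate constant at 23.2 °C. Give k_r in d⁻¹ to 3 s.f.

k_r(20) = 5.32 × 1.11^0.67 / 5.97^1.85 = 5.32 × 1.072 / 27.26 = 0.2093 d⁻¹.
k_r(23.2) = 0.2093 × 1.024^(23.2−20) = 0.2093 × 1.079 = 0.2258 d⁻¹.

k_r ≈ 0.226 d⁻¹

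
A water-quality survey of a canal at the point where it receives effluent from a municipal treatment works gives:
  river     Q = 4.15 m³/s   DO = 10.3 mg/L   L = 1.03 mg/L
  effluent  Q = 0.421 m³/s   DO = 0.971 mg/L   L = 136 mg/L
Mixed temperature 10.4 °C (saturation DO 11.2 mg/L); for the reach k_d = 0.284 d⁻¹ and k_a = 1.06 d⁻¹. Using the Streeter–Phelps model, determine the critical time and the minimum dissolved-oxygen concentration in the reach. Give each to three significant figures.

t_c ≈ 1.13 d; minimum DO ≈ 8.58 mg/L

Mixed DO = (4.15×10.3 + 0.421×0.971)/(4.15+0.421) = 43.15/4.571 = 9.441 mg/L.
Mixed L₀ = (4.15×1.03 + 0.421×136)/(4.571) = 61.53/4.571 = 13.46 mg/L.
Initial deficit D₀ = C_s − DO₀ = 11.2 − 9.441 = 1.759 mg/L.
t_c = (1/0.7760) ln[(1.06/0.284)(1 − 1.759×0.7760/(0.284×13.46))] = 1.289 × ln(2.400) = 1.128 d.
D_c = (0.284/1.06) × 13.46 × e^(−0.284×1.128) = 0.2679 × 13.46 × 0.7259 = 2.618 mg/L.
Minimum DO = 11.2 − 2.618 = 8.582 mg/L.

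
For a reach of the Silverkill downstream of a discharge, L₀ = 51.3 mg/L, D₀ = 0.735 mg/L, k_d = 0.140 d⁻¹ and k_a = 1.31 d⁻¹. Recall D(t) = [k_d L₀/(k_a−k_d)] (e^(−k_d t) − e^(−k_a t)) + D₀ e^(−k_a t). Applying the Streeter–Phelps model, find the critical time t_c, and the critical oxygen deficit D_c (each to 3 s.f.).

t_c = [1/(k_a−k_d)] ln[(k_a/k_d)(1 − D₀(k_a−k_d)/(k_d L₀))]
= [1/(1.31−0.140)] ln[(1.31/0.140)(1 − 0.735×1.170/(0.140×51.3))]
= (1/1.170) ln[9.357 × 0.8803] = 0.8547 × ln(8.237) = 0.8547 × 2.109 = 1.802 d.
D_c = (k_d/k_a) L₀ e^(−k_d t_c) = (0.140/1.31) × 51.3 × e^(−0.140×1.802) = 0.1069 × 51.3 × 0.7770 = 4.260 mg/L.

t_c ≈ 1.80 d; D_c ≈ 4.26 mg/L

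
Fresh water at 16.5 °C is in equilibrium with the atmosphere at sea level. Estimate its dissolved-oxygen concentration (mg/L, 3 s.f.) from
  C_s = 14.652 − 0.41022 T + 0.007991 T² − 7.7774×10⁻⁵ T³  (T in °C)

C_s ≈ 9.71 mg/L

C_s = 14.652 − 0.41022×16.5 + 0.007991×16.5² − 7.7774×10⁻⁵×16.5³ = 9.710 mg/L.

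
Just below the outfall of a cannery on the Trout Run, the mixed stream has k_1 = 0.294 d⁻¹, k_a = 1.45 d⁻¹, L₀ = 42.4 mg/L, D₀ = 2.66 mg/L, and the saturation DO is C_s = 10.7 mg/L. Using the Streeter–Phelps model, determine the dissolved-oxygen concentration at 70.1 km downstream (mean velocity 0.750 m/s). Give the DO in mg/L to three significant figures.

DO ≈ 4.55 mg/L

Travel time t = x/v = 70.1 km / (0.750 m/s) = 70100 m / 0.750 m/s = 93470 s = 1.082 d.
k_1 L₀/(k_a−k_1) = 0.294×42.4/(1.45−0.294) = 12.47/1.156 = 10.78 mg/L.
e^(−k_1 t) = e^(−0.294×1.082) = 0.7276; e^(−k_a t) = e^(−1.45×1.082) = 0.2083.
D = 10.78 × (0.7276 − 0.2083) + 2.66 × 0.2083 = 5.599 + 0.5542 = 6.153 mg/L.
DO = C_s − D = 10.7 − 6.153 = 4.547 mg/L.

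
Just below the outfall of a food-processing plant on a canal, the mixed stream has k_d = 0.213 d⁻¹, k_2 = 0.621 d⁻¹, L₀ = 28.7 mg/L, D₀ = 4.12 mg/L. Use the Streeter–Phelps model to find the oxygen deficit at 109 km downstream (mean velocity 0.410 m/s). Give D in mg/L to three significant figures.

D ≈ 6.17 mg/L

Travel time t = x/v = 109 km / (0.410 m/s) = 109000 m / 0.410 m/s = 265900 s = 3.077 d.
k_d L₀/(k_2−k_d) = 0.213×28.7/(0.621−0.213) = 6.113/0.4080 = 14.98 mg/L.
e^(−k_d t) = e^(−0.213×3.077) = 0.5192; e^(−k_2 t) = e^(−0.621×3.077) = 0.1480.
D = 14.98 × (0.5192 − 0.1480) + 4.12 × 0.1480 = 5.563 + 0.6096 = 6.172 mg/L.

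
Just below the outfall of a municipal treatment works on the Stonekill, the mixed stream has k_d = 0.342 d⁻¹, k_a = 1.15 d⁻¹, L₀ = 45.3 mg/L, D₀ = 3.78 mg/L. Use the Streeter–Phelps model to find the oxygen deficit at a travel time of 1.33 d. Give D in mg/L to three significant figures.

D ≈ 8.83 mg/L

k_d L₀/(k_a−k_d) = 0.342×45.3/(1.15−0.342) = 15.49/0.8080 = 19.17 mg/L.
e^(−k_d t) = e^(−0.342×1.330) = 0.6345; e^(−k_a t) = e^(−1.15×1.330) = 0.2166.
D = 19.17 × (0.6345 − 0.2166) + 3.78 × 0.2166 = 8.013 + 0.8189 = 8.832 mg/L.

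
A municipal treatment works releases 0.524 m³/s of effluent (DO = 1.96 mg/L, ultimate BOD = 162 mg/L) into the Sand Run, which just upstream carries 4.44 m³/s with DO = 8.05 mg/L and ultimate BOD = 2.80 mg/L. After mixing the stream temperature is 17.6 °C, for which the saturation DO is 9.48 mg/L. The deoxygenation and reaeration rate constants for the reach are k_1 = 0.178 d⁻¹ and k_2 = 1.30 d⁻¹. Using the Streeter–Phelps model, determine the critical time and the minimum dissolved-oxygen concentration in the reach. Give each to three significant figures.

t_c ≈ 0.794 d; minimum DO ≈ 7.15 mg/L

Mixed DO = (4.44×8.05 + 0.524×1.96)/(4.44+0.524) = 36.77/4.964 = 7.407 mg/L.
Mixed L₀ = (4.44×2.80 + 0.524×162)/(4.964) = 97.32/4.964 = 19.61 mg/L.
Initial deficit D₀ = C_s − DO₀ = 9.48 − 7.407 = 2.073 mg/L.
t_c = (1/1.122) ln[(1.30/0.178)(1 − 2.073×1.122/(0.178×19.61))] = 0.8913 × ln(2.436) = 0.7935 d.
D_c = (0.178/1.30) × 19.61 × e^(−0.178×0.7935) = 0.1369 × 19.61 × 0.8683 = 2.331 mg/L.
Minimum DO = 9.48 − 2.331 = 7.149 mg/L.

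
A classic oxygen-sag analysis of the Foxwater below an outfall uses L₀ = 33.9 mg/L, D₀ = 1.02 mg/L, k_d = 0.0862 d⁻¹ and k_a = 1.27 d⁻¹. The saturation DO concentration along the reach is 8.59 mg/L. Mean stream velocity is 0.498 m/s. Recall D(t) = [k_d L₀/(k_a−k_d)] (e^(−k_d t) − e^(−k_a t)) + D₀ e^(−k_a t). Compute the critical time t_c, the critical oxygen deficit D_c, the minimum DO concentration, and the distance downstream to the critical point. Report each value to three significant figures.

At the critical point dD/dt = 0, so k_d L₀ e^(−k_d t) = k_a D. Substituting D(t) from the Streeter–Phelps equation and solving for t gives
t_c = ln[(k_a/k_d)(1 − D₀(k_a−k_d)/(k_d L₀))] / (k_a−k_d).
Here k_a−k_d = 1.184 d⁻¹ and 1 − D₀(k_a−k_d)/(k_d L₀) = 1 − 1.02×1.184/(0.0862×33.9) = 0.5868, so
t_c = ln(14.73 × 0.5868) / 1.184 = 2.157 / 1.184 = 1.822 d.
D_c = (k_d/k_a) L₀ e^(−k_d t_c) = (0.0862/1.27) × 33.9 × e^(−0.0862×1.822) = 0.06787 × 33.9 × 0.8546 = 1.966 mg/L.
Minimum DO = C_s − D_c = 8.59 − 1.966 = 6.624 mg/L.
x_c = v t_c = 0.498 m/s × 1.822 d × 86400 s/d = 78400 m ≈ 78.4 km.

t_c ≈ 1.82 d; D_c ≈ 1.97 mg/L; min DO ≈ 6.62 mg/L; x_c ≈ 78.4 km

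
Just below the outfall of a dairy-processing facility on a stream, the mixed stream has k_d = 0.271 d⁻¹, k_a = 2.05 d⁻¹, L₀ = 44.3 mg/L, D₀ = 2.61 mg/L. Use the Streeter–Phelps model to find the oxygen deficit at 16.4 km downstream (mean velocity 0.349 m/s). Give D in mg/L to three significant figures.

D ≈ 4.47 mg/L

Travel time t = x/v = 16.4 km / (0.349 m/s) = 16400 m / 0.349 m/s = 46990 s = 0.5439 d.
k_d L₀/(k_a−k_d) = 0.271×44.3/(2.05−0.271) = 12.01/1.779 = 6.748 mg/L.
e^(−k_d t) = e^(−0.271×0.5439) = 0.8630; e^(−k_a t) = e^(−2.05×0.5439) = 0.3279.
D = 6.748 × (0.8630 − 0.3279) + 2.61 × 0.3279 = 3.611 + 0.8559 = 4.466 mg/L.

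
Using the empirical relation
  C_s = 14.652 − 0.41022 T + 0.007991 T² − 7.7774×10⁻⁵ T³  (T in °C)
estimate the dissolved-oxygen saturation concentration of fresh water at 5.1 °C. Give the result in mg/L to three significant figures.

C_s = 14.652 − 0.41022×5.1 + 0.007991×5.1² − 7.7774×10⁻⁵×5.1³ = 12.76 mg/L.

C_s ≈ 12.8 mg/L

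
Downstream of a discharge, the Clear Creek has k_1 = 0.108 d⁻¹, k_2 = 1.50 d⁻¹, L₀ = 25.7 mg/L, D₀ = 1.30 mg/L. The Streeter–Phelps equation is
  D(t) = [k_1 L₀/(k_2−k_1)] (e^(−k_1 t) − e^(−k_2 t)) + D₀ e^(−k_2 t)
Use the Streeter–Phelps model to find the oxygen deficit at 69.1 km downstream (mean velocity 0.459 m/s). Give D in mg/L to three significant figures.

D ≈ 1.60 mg/L

Travel time t = x/v = 69.1 km / (0.459 m/s) = 69100 m / 0.459 m/s = 150500 s = 1.742 d.
k_1 L₀/(k_2−k_1) = 0.108×25.7/(1.50−0.108) = 2.776/1.392 = 1.994 mg/L.
e^(−k_1 t) = e^(−0.108×1.742) = 0.8285; e^(−k_2 t) = e^(−1.50×1.742) = 0.07327.
D = 1.994 × (0.8285 − 0.07327) + 1.30 × 0.07327 = 1.506 + 0.09525 = 1.601 mg/L.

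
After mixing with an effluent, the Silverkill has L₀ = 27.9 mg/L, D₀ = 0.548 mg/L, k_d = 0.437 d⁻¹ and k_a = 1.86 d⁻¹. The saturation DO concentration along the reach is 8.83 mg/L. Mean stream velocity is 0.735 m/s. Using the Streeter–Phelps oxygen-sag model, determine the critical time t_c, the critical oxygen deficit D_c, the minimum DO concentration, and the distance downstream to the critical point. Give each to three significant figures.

At the critical point dD/dt = 0, so k_d L₀ e^(−k_d t) = k_a D. Substituting D(t) from the Streeter–Phelps equation and solving for t gives
t_c = ln[(k_a/k_d)(1 − D₀(k_a−k_d)/(k_d L₀))] / (k_a−k_d).
Here k_a−k_d = 1.423 d⁻¹ and 1 − D₀(k_a−k_d)/(k_d L₀) = 1 − 0.548×1.423/(0.437×27.9) = 0.9360, so
t_c = ln(4.256 × 0.9360) / 1.423 = 1.382 / 1.423 = 0.9714 d.
D_c = (k_d/k_a) L₀ e^(−k_d t_c) = (0.437/1.86) × 27.9 × e^(−0.437×0.9714) = 0.2349 × 27.9 × 0.6541 = 4.288 mg/L.
Minimum DO = C_s − D_c = 8.83 − 4.288 = 4.542 mg/L.
x_c = v t_c = 0.735 m/s × 0.9714 d × 86400 s/d = 61690 m ≈ 61.7 km.

t_c ≈ 0.971 d; D_c ≈ 4.29 mg/L; min DO ≈ 4.54 mg/L; x_c ≈ 61.7 km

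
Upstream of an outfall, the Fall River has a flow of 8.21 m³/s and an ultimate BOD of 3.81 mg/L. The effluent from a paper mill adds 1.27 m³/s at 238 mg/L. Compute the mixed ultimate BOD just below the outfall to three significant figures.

35.2 mg/L

Flow-weighted mixing: C = (Q_r C_r + Q_w C_w)/(Q_r + Q_w)
= (8.21×3.81 + 1.27×238)/(8.21 + 1.27) = 333.5/9.480 = 35.18 mg/L.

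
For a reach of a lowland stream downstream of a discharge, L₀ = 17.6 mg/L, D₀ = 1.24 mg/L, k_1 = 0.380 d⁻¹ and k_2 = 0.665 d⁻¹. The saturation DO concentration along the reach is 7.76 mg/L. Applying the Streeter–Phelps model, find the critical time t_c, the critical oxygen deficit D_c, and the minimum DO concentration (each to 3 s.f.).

At the critical point dD/dt = 0, so k_1 L₀ e^(−k_1 t) = k_2 D. Substituting D(t) from the Streeter–Phelps equation and solving for t gives
t_c = ln[(k_2/k_1)(1 − D₀(k_2−k_1)/(k_1 L₀))] / (k_2−k_1).
Here k_2−k_1 = 0.2850 d⁻¹ and 1 − D₀(k_2−k_1)/(k_1 L₀) = 1 − 1.24×0.2850/(0.380×17.6) = 0.9472, so
t_c = ln(1.750 × 0.9472) / 0.2850 = 0.5053 / 0.2850 = 1.773 d.
L(t_c) = L₀ e^(−k_1 t_c) = 17.6 × 0.5098 = 8.972 mg/L, and at the critical point k_2 D_c = k_1 L, so D_c = (0.380/0.665) × 8.972 = 5.127 mg/L.
Minimum DO = C_s − D_c = 7.76 − 5.127 = 2.633 mg/L.

t_c ≈ 1.77 d; D_c ≈ 5.13 mg/L; min DO ≈ 2.63 mg/L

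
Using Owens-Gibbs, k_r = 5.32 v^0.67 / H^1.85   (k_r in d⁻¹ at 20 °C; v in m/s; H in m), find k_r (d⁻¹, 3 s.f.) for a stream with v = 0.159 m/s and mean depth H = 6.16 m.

k_r = 5.32 × 0.159^0.67 / 6.16^1.85 = 5.32 × 0.2917 / 28.89 = 0.05372 d⁻¹.

k_r ≈ 0.0537 d⁻¹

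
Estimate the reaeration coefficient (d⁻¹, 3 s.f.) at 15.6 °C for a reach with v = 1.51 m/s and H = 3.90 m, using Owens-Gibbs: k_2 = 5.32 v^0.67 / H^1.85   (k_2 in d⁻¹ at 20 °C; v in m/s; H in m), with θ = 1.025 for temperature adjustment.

k_2 ≈ 0.507 d⁻¹

k_2(20) = 5.32 × 1.51^0.67 / 3.90^1.85 = 5.32 × 1.318 / 12.40 = 0.5654 d⁻¹.
k_2(15.6) = 0.5654 × 1.025^(15.6−20) = 0.5654 × 0.8970 = 0.5072 d⁻¹.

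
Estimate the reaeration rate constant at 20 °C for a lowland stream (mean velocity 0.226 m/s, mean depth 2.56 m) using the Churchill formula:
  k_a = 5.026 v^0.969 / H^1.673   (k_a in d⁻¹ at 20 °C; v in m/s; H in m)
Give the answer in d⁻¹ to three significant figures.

k_a = 5.026 × 0.226^0.969 / 2.56^1.673 = 5.026 × 0.2367 / 4.819 = 0.2468 d⁻¹.

k_a ≈ 0.247 d⁻¹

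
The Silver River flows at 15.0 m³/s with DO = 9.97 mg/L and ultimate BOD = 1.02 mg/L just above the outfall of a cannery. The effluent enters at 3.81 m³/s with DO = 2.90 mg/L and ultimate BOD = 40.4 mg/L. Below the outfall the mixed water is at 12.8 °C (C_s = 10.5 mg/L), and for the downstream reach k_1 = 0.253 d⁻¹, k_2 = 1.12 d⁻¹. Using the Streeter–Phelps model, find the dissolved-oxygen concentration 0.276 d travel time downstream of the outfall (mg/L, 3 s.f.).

Mixed DO = (15.0×9.97 + 3.81×2.90)/(15.0+3.81) = 160.6/18.81 = 8.538 mg/L.
Mixed L₀ = (15.0×1.02 + 3.81×40.4)/(18.81) = 169.2/18.81 = 8.996 mg/L.
Initial deficit D₀ = C_s − DO₀ = 10.5 − 8.538 = 1.962 mg/L.
D(0.276) = [0.253×8.996/(1.12−0.253)](e^(−0.253×0.276) − e^(−1.12×0.276)) + 1.962 e^(−1.12×0.276)
= 2.625 × (0.9326 − 0.7341) + 1.962 × 0.7341 = 1.961 mg/L.
DO = 10.5 − 1.961 = 8.539 mg/L.

DO ≈ 8.54 mg/L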